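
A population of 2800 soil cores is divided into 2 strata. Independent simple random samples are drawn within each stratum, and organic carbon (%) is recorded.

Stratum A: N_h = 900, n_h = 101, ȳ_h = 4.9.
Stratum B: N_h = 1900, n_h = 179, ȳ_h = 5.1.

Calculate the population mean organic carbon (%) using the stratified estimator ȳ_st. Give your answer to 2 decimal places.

N = Σ N_h = 2800. Stratum weights W_h = N_h/N.
ȳ_st = (900·4.9 + 1900·5.1) / 2800 = 5.0357

ȳ_st ≈ 5.04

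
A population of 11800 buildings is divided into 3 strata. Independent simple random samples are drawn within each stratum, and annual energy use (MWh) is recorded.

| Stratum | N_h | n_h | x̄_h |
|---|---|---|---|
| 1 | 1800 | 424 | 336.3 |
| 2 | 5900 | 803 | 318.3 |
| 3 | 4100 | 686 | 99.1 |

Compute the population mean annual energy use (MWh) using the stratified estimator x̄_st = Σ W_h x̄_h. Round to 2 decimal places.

N = Σ N_h = 11800. Stratum weights W_h = N_h/N.
x̄_st = (1800·336.3 + 5900·318.3 + 4100·99.1) / 11800 = 244.8831

x̄_st ≈ 244.88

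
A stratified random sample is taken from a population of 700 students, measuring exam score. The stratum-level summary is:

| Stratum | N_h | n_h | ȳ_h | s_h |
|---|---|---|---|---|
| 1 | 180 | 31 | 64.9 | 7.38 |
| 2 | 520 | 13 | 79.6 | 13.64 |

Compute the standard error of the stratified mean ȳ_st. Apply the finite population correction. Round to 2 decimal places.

SE(ȳ_st) ≈ 2.79

V̂(ȳ_st) = Σ W_h² (1 − n_h/N_h) s_h²/n_h, with W_h = N_h/N and N = 700:
  stratum 1: (180/700)²·(1 − 31/180)·7.38²/31 = 0.0961643
  stratum 2: (520/700)²·(1 − 13/520)·13.64²/13 = 7.70018
V̂(ȳ_st) = 7.79634
SE(ȳ_st) = √7.79634 = 2.79219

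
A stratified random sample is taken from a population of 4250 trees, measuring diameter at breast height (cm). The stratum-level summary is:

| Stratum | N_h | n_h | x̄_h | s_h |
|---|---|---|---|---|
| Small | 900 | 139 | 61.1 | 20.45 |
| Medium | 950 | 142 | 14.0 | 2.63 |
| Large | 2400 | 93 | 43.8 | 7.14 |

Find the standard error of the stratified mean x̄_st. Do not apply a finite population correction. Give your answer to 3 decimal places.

SE(x̄_st) ≈ 0.559

V̂(x̄_st) = Σ W_h² s_h²/n_h, with W_h = N_h/N and N = 4250:
  stratum Small: (900/4250)²·20.45²/139 = 0.134921
  stratum Medium: (950/4250)²·2.63²/142 = 0.00243384
  stratum Large: (2400/4250)²·7.14²/93 = 0.174807
V̂(x̄_st) = 0.312161
SE(x̄_st) = √0.312161 = 0.558714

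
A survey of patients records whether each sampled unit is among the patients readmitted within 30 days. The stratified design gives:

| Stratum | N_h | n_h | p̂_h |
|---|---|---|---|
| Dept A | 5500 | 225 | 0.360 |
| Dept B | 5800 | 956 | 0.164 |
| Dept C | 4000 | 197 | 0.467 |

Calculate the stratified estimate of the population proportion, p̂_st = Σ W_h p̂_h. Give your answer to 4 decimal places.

N = 15300; stratum weights W_h = N_h/N.
p̂_st = Σ W_h p̂_h = (5500·0.360 + 5800·0.164 + 4000·0.467)/15300 = 0.31367

p̂_st ≈ 0.3137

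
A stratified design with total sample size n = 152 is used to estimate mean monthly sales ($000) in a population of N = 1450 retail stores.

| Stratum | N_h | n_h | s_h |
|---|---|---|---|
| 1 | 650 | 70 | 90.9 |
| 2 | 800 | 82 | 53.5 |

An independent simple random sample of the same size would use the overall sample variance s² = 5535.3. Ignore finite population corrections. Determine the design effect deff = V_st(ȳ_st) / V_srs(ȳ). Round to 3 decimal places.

V̂(ȳ_st) = Σ W_h² s_h²/n_h, with W_h = N_h/N and N = 1450:
  stratum 1: (650/1450)²·90.9²/70 = 23.7203
  stratum 2: (800/1450)²·53.5²/82 = 10.6252
V_st = 34.3455
V_srs = s²/n = 5535.3/152 = 36.4164
deff = V_st / V_srs = 34.3455/36.4164 = 0.9431

deff ≈ 0.943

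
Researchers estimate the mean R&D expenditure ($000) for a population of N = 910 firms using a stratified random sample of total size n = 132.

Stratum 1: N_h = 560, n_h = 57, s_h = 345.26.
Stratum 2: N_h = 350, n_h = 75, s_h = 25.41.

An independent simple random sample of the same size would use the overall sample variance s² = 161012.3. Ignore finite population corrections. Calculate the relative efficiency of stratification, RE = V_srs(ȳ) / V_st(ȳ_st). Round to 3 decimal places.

V̂(ȳ_st) = Σ W_h² s_h²/n_h, with W_h = N_h/N and N = 910:
  stratum 1: (560/910)²·345.26²/57 = 791.974
  stratum 2: (350/910)²·25.41²/75 = 1.27351
V_st = 793.248
V_srs = s²/n = 161012.3/132 = 1219.79
Relative efficiency = V_srs / V_st = 1219.79/793.248 = 1.5377

RE ≈ 1.538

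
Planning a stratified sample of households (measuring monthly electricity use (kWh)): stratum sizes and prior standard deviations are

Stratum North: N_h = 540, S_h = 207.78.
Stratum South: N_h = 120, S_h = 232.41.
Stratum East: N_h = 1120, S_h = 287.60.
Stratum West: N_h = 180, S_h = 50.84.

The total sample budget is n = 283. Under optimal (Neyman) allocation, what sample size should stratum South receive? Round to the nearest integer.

Neyman allocation: n_h = n · N_h S_h / Σ N_i S_i, with n = 283.
  stratum North: N_h·S_h = 540·207.78 = 112201.20
  stratum South: N_h·S_h = 120·232.41 = 27889.20
  stratum East: N_h·S_h = 1120·287.60 = 322112.00
  stratum West: N_h·S_h = 180·50.84 = 9151.20
Σ N_h S_h = 471353.60
n for stratum South = 283·27889.20/471353.60 = 16.745 → 17

17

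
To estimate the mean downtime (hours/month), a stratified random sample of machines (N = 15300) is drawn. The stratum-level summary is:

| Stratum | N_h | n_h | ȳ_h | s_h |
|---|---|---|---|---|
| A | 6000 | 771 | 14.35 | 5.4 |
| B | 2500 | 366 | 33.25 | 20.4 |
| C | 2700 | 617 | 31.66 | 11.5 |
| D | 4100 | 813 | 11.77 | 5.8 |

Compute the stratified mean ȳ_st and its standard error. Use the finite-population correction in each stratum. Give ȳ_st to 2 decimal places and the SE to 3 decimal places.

ȳ_st = Σ W_h ȳ_h = (6000·14.35 + 2500·33.25 + 2700·31.66 + 4100·11.77)/15300 = 19.80157
V̂(ȳ_st) = Σ W_h² (1 − n_h/N_h) s_h²/n_h, with W_h = N_h/N and N = 15300:
  stratum A: (6000/15300)²·(1 − 771/6000)·5.4²/771 = 0.00506898
  stratum B: (2500/15300)²·(1 − 366/2500)·20.4²/366 = 0.0259138
  stratum C: (2700/15300)²·(1 − 617/2700)·11.5²/617 = 0.00514969
  stratum D: (4100/15300)²·(1 − 813/4100)·5.8²/813 = 0.00238213
V̂(ȳ_st) = 0.0385146
SE(ȳ_st) = √0.0385146 = 0.196251

ȳ_st ≈ 19.80, SE ≈ 0.196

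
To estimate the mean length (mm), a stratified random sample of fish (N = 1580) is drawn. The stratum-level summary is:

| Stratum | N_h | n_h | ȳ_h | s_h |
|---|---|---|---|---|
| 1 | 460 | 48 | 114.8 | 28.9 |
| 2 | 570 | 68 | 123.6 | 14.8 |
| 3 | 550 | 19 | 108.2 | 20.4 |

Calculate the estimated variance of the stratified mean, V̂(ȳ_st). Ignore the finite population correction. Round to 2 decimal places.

V̂(ȳ_st) = Σ W_h² s_h²/n_h, with W_h = N_h/N and N = 1580:
  stratum 1: (460/1580)²·28.9²/48 = 1.47488
  stratum 2: (570/1580)²·14.8²/68 = 0.419228
  stratum 3: (550/1580)²·20.4²/19 = 2.6541
V̂(ȳ_st) = 4.54821

V̂(ȳ_st) ≈ 4.55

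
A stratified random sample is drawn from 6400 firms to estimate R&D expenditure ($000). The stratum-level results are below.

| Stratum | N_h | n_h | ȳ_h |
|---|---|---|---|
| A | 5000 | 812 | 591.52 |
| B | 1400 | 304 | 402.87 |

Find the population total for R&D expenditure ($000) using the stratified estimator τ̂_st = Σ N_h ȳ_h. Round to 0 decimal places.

τ̂_st ≈ 3521618

τ̂_st = Σ N_h ȳ_h = 5000·591.52 + 1400·402.87 = 3521618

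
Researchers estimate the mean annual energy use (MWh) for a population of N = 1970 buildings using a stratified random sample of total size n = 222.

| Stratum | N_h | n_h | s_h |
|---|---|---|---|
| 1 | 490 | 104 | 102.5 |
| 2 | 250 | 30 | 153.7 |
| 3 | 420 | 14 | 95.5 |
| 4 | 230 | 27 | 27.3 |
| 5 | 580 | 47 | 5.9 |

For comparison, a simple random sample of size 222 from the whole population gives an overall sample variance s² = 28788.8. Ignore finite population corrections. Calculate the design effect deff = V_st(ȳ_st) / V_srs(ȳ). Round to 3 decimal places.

V̂(ȳ_st) = Σ W_h² s_h²/n_h, with W_h = N_h/N and N = 1970:
  stratum 1: (490/1970)²·102.5²/104 = 6.24991
  stratum 2: (250/1970)²·153.7²/30 = 12.6816
  stratum 3: (420/1970)²·95.5²/14 = 29.6104
  stratum 4: (230/1970)²·27.3²/27 = 0.376257
  stratum 5: (580/1970)²·5.9²/47 = 0.0641992
V_st = 48.9824
V_srs = s²/n = 28788.8/222 = 129.679
deff = V_st / V_srs = 48.9824/129.679 = 0.3777

deff ≈ 0.378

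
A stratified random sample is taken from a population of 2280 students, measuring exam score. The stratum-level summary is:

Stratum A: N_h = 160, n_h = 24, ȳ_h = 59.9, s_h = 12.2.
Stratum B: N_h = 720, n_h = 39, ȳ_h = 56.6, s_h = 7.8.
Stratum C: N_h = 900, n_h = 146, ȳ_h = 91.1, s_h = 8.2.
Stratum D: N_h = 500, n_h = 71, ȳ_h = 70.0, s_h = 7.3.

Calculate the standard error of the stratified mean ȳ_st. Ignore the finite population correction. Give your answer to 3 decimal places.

SE(ȳ_st) ≈ 0.542

V̂(ȳ_st) = Σ W_h² s_h²/n_h, with W_h = N_h/N and N = 2280:
  stratum A: (160/2280)²·12.2²/24 = 0.0305407
  stratum B: (720/2280)²·7.8²/39 = 0.155568
  stratum C: (900/2280)²·8.2²/146 = 0.0717613
  stratum D: (500/2280)²·7.3²/71 = 0.0360959
V̂(ȳ_st) = 0.293966
SE(ȳ_st) = √0.293966 = 0.542186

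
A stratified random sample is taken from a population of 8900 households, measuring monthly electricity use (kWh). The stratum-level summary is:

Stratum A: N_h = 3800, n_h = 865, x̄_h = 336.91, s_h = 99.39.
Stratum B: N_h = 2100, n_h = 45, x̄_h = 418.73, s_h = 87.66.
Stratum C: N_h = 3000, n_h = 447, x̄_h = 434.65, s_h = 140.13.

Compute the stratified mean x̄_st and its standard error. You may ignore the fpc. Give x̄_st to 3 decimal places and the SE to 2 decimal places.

x̄_st ≈ 389.162, SE ≈ 4.07

x̄_st = Σ W_h x̄_h = (3800·336.91 + 2100·418.73 + 3000·434.65)/8900 = 389.16191
V̂(x̄_st) = Σ W_h² s_h²/n_h, with W_h = N_h/N and N = 8900:
  stratum A: (3800/8900)²·99.39²/865 = 2.08188
  stratum B: (2100/8900)²·87.66²/45 = 9.50712
  stratum C: (3000/8900)²·140.13²/447 = 4.99134
V̂(x̄_st) = 16.5803
SE(x̄_st) = √16.5803 = 4.0719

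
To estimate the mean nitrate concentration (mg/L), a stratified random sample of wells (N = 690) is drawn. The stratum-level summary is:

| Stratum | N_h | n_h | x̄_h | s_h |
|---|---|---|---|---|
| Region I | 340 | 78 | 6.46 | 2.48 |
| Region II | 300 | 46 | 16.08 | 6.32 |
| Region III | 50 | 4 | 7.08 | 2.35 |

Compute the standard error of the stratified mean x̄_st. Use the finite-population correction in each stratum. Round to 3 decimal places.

SE(x̄_st) ≈ 0.400

V̂(x̄_st) = Σ W_h² (1 − n_h/N_h) s_h²/n_h, with W_h = N_h/N and N = 690:
  stratum Region I: (340/690)²·(1 − 78/340)·2.48²/78 = 0.0147534
  stratum Region II: (300/690)²·(1 − 46/300)·6.32²/46 = 0.138974
  stratum Region III: (50/690)²·(1 − 4/50)·2.35²/4 = 0.00666969
V̂(x̄_st) = 0.160397
SE(x̄_st) = √0.160397 = 0.400496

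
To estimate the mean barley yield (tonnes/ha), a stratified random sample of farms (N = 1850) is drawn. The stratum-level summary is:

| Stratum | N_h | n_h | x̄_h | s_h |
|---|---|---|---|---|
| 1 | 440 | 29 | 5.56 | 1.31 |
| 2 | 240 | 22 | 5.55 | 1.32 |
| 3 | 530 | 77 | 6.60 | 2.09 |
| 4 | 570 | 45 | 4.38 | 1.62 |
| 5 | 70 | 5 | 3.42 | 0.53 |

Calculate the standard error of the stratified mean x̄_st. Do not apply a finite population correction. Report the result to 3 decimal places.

V̂(x̄_st) = Σ W_h² s_h²/n_h, with W_h = N_h/N and N = 1850:
  stratum 1: (440/1850)²·1.31²/29 = 0.00334739
  stratum 2: (240/1850)²·1.32²/22 = 0.00133292
  stratum 3: (530/1850)²·2.09²/77 = 0.00465597
  stratum 4: (570/1850)²·1.62²/45 = 0.00553635
  stratum 5: (70/1850)²·0.53²/5 = 8.0433e-05
V̂(x̄_st) = 0.0149531
SE(x̄_st) = √0.0149531 = 0.122283

SE(x̄_st) ≈ 0.122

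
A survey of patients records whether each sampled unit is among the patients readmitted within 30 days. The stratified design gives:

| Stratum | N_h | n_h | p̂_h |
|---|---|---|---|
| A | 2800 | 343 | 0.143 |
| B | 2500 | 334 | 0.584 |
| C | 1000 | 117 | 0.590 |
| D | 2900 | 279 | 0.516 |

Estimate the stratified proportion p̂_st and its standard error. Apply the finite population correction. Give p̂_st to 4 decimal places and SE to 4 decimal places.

p̂_st ≈ 0.4290, SE ≈ 0.0134

N = 9200; stratum weights W_h = N_h/N.
p̂_st = Σ W_h p̂_h = (2800·0.143 + 2500·0.584 + 1000·0.590 + 2900·0.516)/9200 = 0.42900
V̂(p̂_st) = Σ W_h² (1 − n_h/N_h) p̂_h(1−p̂_h)/(n_h−1):
  stratum A: (2800/9200)²·(1 − 343/2800)·0.143·0.857/342 = 2.91258e-05
  stratum B: (2500/9200)²·(1 − 334/2500)·0.584·0.416/333 = 4.6675e-05
  stratum C: (1000/9200)²·(1 − 117/1000)·0.590·0.410/116 = 2.17552e-05
  stratum D: (2900/9200)²·(1 − 279/2900)·0.516·0.484/278 = 8.06751e-05
V̂(p̂_st) = 0.000178231; SE = √V̂ = 0.0133503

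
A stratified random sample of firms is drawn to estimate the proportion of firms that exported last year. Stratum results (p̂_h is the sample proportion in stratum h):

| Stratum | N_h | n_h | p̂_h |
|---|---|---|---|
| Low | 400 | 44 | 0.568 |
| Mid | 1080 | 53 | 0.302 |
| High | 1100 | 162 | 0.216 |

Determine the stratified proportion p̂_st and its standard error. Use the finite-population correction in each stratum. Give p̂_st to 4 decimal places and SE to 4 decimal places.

p̂_st ≈ 0.3066, SE ≈ 0.0310

N = 2580; stratum weights W_h = N_h/N.
p̂_st = Σ W_h p̂_h = (400·0.568 + 1080·0.302 + 1100·0.216)/2580 = 0.30657
V̂(p̂_st) = Σ W_h² (1 − n_h/N_h) p̂_h(1−p̂_h)/(n_h−1):
  stratum Low: (400/2580)²·(1 − 44/400)·0.568·0.432/43 = 0.000122077
  stratum Mid: (1080/2580)²·(1 − 53/1080)·0.302·0.698/52 = 0.000675482
  stratum High: (1100/2580)²·(1 − 162/1100)·0.216·0.784/161 = 0.000163042
V̂(p̂_st) = 0.000960601; SE = √V̂ = 0.0309936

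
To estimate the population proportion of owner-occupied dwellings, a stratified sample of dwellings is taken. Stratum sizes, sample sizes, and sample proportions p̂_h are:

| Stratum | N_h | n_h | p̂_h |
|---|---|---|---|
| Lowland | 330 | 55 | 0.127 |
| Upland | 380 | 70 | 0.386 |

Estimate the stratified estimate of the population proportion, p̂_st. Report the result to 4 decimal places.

p̂_st ≈ 0.2656

N = 710; stratum weights W_h = N_h/N.
p̂_st = Σ W_h p̂_h = (330·0.127 + 380·0.386)/710 = 0.26562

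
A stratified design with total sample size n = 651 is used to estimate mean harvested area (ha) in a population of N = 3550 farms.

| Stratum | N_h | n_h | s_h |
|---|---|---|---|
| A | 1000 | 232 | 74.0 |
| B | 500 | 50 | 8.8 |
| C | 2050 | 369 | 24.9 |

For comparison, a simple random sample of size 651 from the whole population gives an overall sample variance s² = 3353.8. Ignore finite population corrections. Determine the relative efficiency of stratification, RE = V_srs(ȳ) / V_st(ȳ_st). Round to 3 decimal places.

V̂(ȳ_st) = Σ W_h² s_h²/n_h, with W_h = N_h/N and N = 3550:
  stratum A: (1000/3550)²·74.0²/232 = 1.87292
  stratum B: (500/3550)²·8.8²/50 = 0.0307241
  stratum C: (2050/3550)²·24.9²/369 = 0.560304
V_st = 2.46395
V_srs = s²/n = 3353.8/651 = 5.15177
Relative efficiency = V_srs / V_st = 5.15177/2.46395 = 2.0909

RE ≈ 2.091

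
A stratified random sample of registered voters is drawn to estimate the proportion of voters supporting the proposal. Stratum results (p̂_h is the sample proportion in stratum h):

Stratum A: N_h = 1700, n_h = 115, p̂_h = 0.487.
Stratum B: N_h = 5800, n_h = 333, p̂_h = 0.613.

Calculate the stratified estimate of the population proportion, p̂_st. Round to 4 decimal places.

p̂_st ≈ 0.5844

N = 7500; stratum weights W_h = N_h/N.
p̂_st = Σ W_h p̂_h = (1700·0.487 + 5800·0.613)/7500 = 0.58444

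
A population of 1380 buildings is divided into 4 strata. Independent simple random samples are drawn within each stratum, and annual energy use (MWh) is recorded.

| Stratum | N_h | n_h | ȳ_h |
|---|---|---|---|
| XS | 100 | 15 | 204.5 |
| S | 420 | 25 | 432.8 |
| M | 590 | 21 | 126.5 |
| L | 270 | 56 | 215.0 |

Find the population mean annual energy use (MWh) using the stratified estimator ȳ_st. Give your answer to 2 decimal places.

ȳ_st ≈ 242.69

N = Σ N_h = 1380. Stratum weights W_h = N_h/N.
ȳ_st = (100·204.5 + 420·432.8 + 590·126.5 + 270·215.0) / 1380 = 242.6891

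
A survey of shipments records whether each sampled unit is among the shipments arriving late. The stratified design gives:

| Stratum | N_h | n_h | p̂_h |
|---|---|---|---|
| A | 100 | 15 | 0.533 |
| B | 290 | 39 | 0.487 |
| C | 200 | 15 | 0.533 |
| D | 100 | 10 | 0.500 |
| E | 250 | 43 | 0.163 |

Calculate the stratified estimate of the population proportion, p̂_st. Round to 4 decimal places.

N = 940; stratum weights W_h = N_h/N.
p̂_st = Σ W_h p̂_h = (100·0.533 + 290·0.487 + 200·0.533 + 100·0.500 + 250·0.163)/940 = 0.41689

p̂_st ≈ 0.4169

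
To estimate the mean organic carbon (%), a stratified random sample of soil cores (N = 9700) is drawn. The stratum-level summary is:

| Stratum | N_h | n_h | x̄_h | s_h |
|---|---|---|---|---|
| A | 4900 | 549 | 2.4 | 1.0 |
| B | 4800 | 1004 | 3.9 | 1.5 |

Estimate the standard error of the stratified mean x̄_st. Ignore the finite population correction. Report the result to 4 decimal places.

V̂(x̄_st) = Σ W_h² s_h²/n_h, with W_h = N_h/N and N = 9700:
  stratum A: (4900/9700)²·1.0²/549 = 0.000464811
  stratum B: (4800/9700)²·1.5²/1004 = 0.000548767
V̂(x̄_st) = 0.00101358
SE(x̄_st) = √0.00101358 = 0.0318367

SE(x̄_st) ≈ 0.0318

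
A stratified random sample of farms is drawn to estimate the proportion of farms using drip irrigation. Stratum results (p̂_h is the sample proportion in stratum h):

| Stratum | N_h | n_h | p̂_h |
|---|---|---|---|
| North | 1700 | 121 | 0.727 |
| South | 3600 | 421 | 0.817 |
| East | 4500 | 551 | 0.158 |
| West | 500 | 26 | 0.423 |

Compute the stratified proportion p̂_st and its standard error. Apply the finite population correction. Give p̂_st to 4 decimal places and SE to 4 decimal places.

N = 10300; stratum weights W_h = N_h/N.
p̂_st = Σ W_h p̂_h = (1700·0.727 + 3600·0.817 + 4500·0.158 + 500·0.423)/10300 = 0.49511
V̂(p̂_st) = Σ W_h² (1 − n_h/N_h) p̂_h(1−p̂_h)/(n_h−1):
  stratum North: (1700/10300)²·(1 − 121/1700)·0.727·0.273/120 = 4.18478e-05
  stratum South: (3600/10300)²·(1 − 421/3600)·0.817·0.183/420 = 3.8401e-05
  stratum East: (4500/10300)²·(1 − 551/4500)·0.158·0.842/550 = 4.05165e-05
  stratum West: (500/10300)²·(1 − 26/500)·0.423·0.577/25 = 2.18097e-05
V̂(p̂_st) = 0.000142575; SE = √V̂ = 0.0119405

p̂_st ≈ 0.4951, SE ≈ 0.0119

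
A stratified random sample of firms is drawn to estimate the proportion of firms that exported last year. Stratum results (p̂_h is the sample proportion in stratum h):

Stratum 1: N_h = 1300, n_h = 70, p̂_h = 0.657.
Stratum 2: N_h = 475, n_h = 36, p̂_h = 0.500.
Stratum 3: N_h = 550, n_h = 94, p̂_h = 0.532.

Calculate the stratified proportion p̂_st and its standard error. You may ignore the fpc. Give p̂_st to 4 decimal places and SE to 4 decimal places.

N = 2325; stratum weights W_h = N_h/N.
p̂_st = Σ W_h p̂_h = (1300·0.657 + 475·0.500 + 550·0.532)/2325 = 0.59535
V̂(p̂_st) = Σ W_h² p̂_h(1−p̂_h)/(n_h−1):
  stratum 1: (1300/2325)²·0.657·0.343/69 = 0.00102106
  stratum 2: (475/2325)²·0.500·0.500/35 = 0.000298135
  stratum 3: (550/2325)²·0.532·0.468/93 = 0.000149815
V̂(p̂_st) = 0.00146901; SE = √V̂ = 0.0383277

p̂_st ≈ 0.5954, SE ≈ 0.0383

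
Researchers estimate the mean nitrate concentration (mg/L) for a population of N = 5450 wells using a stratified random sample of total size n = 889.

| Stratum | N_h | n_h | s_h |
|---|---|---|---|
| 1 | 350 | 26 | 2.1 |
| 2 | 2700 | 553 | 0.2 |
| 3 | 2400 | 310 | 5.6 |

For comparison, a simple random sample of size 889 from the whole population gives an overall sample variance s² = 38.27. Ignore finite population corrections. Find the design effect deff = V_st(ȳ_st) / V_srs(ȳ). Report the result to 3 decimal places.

deff ≈ 0.472

V̂(ȳ_st) = Σ W_h² s_h²/n_h, with W_h = N_h/N and N = 5450:
  stratum 1: (350/5450)²·2.1²/26 = 0.000699533
  stratum 2: (2700/5450)²·0.2²/553 = 1.77529e-05
  stratum 3: (2400/5450)²·5.6²/310 = 0.0196175
V_st = 0.0203348
V_srs = s²/n = 38.27/889 = 0.0430484
deff = V_st / V_srs = 0.0203348/0.0430484 = 0.4724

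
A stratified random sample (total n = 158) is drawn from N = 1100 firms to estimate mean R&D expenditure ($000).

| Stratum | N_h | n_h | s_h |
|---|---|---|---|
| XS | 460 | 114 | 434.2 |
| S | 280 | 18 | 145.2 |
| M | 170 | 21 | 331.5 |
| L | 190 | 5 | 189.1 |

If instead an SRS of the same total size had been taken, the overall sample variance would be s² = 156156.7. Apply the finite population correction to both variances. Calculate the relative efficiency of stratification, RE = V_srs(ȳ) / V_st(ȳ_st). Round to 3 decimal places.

V̂(ȳ_st) = Σ W_h² (1 − n_h/N_h) s_h²/n_h, with W_h = N_h/N and N = 1100:
  stratum XS: (460/1100)²·(1 − 114/460)·434.2²/114 = 217.532
  stratum S: (280/1100)²·(1 − 18/280)·145.2²/18 = 71.0125
  stratum M: (170/1100)²·(1 − 21/170)·331.5²/21 = 109.546
  stratum L: (190/1100)²·(1 − 5/190)·189.1²/5 = 207.756
V_st = 605.847
V_srs = (1 − 158/1100)·156156.7/158 = 846.373
Relative efficiency = V_srs / V_st = 846.373/605.847 = 1.3970

RE ≈ 1.397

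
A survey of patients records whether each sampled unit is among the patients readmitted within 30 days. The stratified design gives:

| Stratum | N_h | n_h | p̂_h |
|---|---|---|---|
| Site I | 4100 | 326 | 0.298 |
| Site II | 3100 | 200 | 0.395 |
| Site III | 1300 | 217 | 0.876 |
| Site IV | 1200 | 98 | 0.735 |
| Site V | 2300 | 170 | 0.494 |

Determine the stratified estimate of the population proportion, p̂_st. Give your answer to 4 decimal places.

p̂_st ≈ 0.4669

N = 12000; stratum weights W_h = N_h/N.
p̂_st = Σ W_h p̂_h = (4100·0.298 + 3100·0.395 + 1300·0.876 + 1200·0.735 + 2300·0.494)/12000 = 0.46694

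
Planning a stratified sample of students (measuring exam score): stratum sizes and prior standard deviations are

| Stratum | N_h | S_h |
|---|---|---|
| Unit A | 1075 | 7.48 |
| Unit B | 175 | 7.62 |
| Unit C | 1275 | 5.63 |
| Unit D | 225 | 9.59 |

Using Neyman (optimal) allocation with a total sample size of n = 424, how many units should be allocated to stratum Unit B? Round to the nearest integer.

30

Neyman allocation: n_h = n · N_h S_h / Σ N_i S_i, with n = 424.
  stratum Unit A: N_h·S_h = 1075·7.48 = 8041.00
  stratum Unit B: N_h·S_h = 175·7.62 = 1333.50
  stratum Unit C: N_h·S_h = 1275·5.63 = 7178.25
  stratum Unit D: N_h·S_h = 225·9.59 = 2157.75
Σ N_h S_h = 18710.50
n for stratum Unit B = 424·1333.50/18710.50 = 30.219 → 30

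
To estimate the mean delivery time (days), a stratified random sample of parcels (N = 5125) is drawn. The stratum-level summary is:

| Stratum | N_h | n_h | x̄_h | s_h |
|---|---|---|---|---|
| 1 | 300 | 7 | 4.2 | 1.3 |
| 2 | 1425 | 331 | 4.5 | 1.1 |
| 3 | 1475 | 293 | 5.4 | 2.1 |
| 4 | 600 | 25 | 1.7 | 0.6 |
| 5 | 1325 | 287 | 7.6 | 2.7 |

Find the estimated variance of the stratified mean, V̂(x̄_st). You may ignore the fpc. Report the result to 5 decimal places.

V̂(x̄_st) ≈ 0.00425

V̂(x̄_st) = Σ W_h² s_h²/n_h, with W_h = N_h/N and N = 5125:
  stratum 1: (300/5125)²·1.3²/7 = 0.000827263
  stratum 2: (1425/5125)²·1.1²/331 = 0.000282618
  stratum 3: (1475/5125)²·2.1²/293 = 0.00124672
  stratum 4: (600/5125)²·0.6²/25 = 0.000197368
  stratum 5: (1325/5125)²·2.7²/287 = 0.00169781
V̂(x̄_st) = 0.00425178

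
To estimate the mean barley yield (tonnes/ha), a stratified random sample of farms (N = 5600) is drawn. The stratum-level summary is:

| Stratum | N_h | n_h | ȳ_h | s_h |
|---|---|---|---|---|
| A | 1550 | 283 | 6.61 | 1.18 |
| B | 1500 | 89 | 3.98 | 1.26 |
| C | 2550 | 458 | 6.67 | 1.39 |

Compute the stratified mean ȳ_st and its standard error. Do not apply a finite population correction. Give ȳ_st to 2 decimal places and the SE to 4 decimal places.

ȳ_st ≈ 5.93, SE ≈ 0.0503

ȳ_st = Σ W_h ȳ_h = (1550·6.61 + 1500·3.98 + 2550·6.67)/5600 = 5.93286
V̂(ȳ_st) = Σ W_h² s_h²/n_h, with W_h = N_h/N and N = 5600:
  stratum A: (1550/5600)²·1.18²/283 = 0.000376934
  stratum B: (1500/5600)²·1.26²/89 = 0.00127985
  stratum C: (2550/5600)²·1.39²/458 = 0.000874719
V̂(ȳ_st) = 0.0025315
SE(ȳ_st) = √0.0025315 = 0.050314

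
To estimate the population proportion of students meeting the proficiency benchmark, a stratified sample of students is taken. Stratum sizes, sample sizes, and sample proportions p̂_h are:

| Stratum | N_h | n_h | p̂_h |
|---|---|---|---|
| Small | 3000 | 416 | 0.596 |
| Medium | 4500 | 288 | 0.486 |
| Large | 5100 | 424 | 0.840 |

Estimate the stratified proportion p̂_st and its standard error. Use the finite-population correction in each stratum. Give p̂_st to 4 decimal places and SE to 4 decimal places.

p̂_st ≈ 0.6555, SE ≈ 0.0134

N = 12600; stratum weights W_h = N_h/N.
p̂_st = Σ W_h p̂_h = (3000·0.596 + 4500·0.486 + 5100·0.840)/12600 = 0.65548
V̂(p̂_st) = Σ W_h² (1 − n_h/N_h) p̂_h(1−p̂_h)/(n_h−1):
  stratum Small: (3000/12600)²·(1 − 416/3000)·0.596·0.404/415 = 2.83304e-05
  stratum Medium: (4500/12600)²·(1 − 288/4500)·0.486·0.514/287 = 0.000103915
  stratum Large: (5100/12600)²·(1 − 424/5100)·0.840·0.160/423 = 4.77268e-05
V̂(p̂_st) = 0.000179972; SE = √V̂ = 0.0134154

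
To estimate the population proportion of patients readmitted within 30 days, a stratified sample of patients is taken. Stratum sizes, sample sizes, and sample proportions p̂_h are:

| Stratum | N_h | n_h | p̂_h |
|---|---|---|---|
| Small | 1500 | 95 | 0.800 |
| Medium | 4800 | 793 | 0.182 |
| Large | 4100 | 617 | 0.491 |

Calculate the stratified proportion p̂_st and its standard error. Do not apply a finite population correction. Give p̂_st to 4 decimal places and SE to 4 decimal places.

p̂_st ≈ 0.3930, SE ≈ 0.0118

N = 10400; stratum weights W_h = N_h/N.
p̂_st = Σ W_h p̂_h = (1500·0.800 + 4800·0.182 + 4100·0.491)/10400 = 0.39295
V̂(p̂_st) = Σ W_h² p̂_h(1−p̂_h)/(n_h−1):
  stratum Small: (1500/10400)²·0.800·0.200/94 = 3.54085e-05
  stratum Medium: (4800/10400)²·0.182·0.818/792 = 4.0042e-05
  stratum Large: (4100/10400)²·0.491·0.509/616 = 6.3055e-05
V̂(p̂_st) = 0.000138506; SE = √V̂ = 0.0117688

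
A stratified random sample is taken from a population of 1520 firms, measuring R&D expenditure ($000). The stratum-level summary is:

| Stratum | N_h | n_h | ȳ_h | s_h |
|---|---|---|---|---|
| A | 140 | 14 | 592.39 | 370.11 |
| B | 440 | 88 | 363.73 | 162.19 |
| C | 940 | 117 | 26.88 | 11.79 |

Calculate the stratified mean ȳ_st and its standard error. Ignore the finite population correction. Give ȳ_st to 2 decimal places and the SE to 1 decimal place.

ȳ_st = Σ W_h ȳ_h = (140·592.39 + 440·363.73 + 940·26.88)/1520 = 176.47566
V̂(ȳ_st) = Σ W_h² s_h²/n_h, with W_h = N_h/N and N = 1520:
  stratum A: (140/1520)²·370.11²/14 = 83.0047
  stratum B: (440/1520)²·162.19²/88 = 25.0486
  stratum C: (940/1520)²·11.79²/117 = 0.454371
V̂(ȳ_st) = 108.508
SE(ȳ_st) = √108.508 = 10.4167

ȳ_st ≈ 176.48, SE ≈ 10.4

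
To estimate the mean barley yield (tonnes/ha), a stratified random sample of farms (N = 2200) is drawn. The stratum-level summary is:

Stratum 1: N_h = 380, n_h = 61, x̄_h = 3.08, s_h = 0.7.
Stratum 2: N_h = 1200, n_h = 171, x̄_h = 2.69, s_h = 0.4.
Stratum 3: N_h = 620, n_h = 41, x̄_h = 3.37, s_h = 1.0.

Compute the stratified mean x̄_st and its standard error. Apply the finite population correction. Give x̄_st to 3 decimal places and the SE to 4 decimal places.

x̄_st ≈ 2.949, SE ≈ 0.0474

x̄_st = Σ W_h x̄_h = (380·3.08 + 1200·2.69 + 620·3.37)/2200 = 2.94900
V̂(x̄_st) = Σ W_h² (1 − n_h/N_h) s_h²/n_h, with W_h = N_h/N and N = 2200:
  stratum 1: (380/2200)²·(1 − 61/380)·0.7²/61 = 0.000201185
  stratum 2: (1200/2200)²·(1 − 171/1200)·0.4²/171 = 0.000238712
  stratum 3: (620/2200)²·(1 − 41/620)·1.0²/41 = 0.00180901
V̂(x̄_st) = 0.00224891
SE(x̄_st) = √0.00224891 = 0.0474226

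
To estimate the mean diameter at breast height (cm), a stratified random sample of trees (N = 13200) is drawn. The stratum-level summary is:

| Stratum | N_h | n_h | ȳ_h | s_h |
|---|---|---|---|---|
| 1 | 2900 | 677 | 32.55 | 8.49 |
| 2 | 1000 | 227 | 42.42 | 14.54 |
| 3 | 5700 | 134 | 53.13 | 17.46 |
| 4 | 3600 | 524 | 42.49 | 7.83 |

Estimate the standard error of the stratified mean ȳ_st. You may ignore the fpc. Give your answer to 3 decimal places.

SE(ȳ_st) ≈ 0.666

V̂(ȳ_st) = Σ W_h² s_h²/n_h, with W_h = N_h/N and N = 13200:
  stratum 1: (2900/13200)²·8.49²/677 = 0.00513896
  stratum 2: (1000/13200)²·14.54²/227 = 0.00534509
  stratum 3: (5700/13200)²·17.46²/134 = 0.424215
  stratum 4: (3600/13200)²·7.83²/524 = 0.00870261
V̂(ȳ_st) = 0.443401
SE(ȳ_st) = √0.443401 = 0.665884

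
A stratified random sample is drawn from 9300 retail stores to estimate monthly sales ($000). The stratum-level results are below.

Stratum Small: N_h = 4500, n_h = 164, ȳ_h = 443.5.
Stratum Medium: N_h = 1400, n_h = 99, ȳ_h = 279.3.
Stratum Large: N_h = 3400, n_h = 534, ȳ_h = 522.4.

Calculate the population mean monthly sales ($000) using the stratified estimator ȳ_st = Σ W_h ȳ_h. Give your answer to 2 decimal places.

N = Σ N_h = 9300. Stratum weights W_h = N_h/N.
ȳ_st = (4500·443.5 + 1400·279.3 + 3400·522.4) / 9300 = 447.6269

ȳ_st ≈ 447.63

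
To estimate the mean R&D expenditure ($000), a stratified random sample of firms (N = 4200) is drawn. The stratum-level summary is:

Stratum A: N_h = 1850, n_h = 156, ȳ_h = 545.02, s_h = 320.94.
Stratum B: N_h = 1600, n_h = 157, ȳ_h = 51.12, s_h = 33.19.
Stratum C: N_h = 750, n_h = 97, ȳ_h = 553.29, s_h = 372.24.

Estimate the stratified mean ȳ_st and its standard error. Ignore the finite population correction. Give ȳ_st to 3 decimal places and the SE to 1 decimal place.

ȳ_st = Σ W_h ȳ_h = (1850·545.02 + 1600·51.12 + 750·553.29)/4200 = 358.34440
V̂(ȳ_st) = Σ W_h² s_h²/n_h, with W_h = N_h/N and N = 4200:
  stratum A: (1850/4200)²·320.94²/156 = 128.106
  stratum B: (1600/4200)²·33.19²/157 = 1.01825
  stratum C: (750/4200)²·372.24²/97 = 45.551
V̂(ȳ_st) = 174.675
SE(ȳ_st) = √174.675 = 13.2165

ȳ_st ≈ 358.344, SE ≈ 13.2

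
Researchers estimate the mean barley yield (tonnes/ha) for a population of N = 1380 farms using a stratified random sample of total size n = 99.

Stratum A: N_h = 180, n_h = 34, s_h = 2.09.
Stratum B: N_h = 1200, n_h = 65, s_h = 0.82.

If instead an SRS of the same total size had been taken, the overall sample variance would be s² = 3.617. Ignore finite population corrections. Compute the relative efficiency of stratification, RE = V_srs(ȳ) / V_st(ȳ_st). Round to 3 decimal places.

RE ≈ 3.651

V̂(ȳ_st) = Σ W_h² s_h²/n_h, with W_h = N_h/N and N = 1380:
  stratum A: (180/1380)²·2.09²/34 = 0.00218575
  stratum B: (1200/1380)²·0.82²/65 = 0.00782202
V_st = 0.0100078
V_srs = s²/n = 3.617/99 = 0.0365354
Relative efficiency = V_srs / V_st = 0.0365354/0.0100078 = 3.6507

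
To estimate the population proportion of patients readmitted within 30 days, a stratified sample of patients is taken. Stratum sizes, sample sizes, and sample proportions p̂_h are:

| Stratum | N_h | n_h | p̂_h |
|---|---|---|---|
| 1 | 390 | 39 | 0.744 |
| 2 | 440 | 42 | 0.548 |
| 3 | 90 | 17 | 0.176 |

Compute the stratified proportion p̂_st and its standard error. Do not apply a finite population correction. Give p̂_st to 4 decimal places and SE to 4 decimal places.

N = 920; stratum weights W_h = N_h/N.
p̂_st = Σ W_h p̂_h = (390·0.744 + 440·0.548 + 90·0.176)/920 = 0.59470
V̂(p̂_st) = Σ W_h² p̂_h(1−p̂_h)/(n_h−1):
  stratum 1: (390/920)²·0.744·0.256/38 = 0.000900706
  stratum 2: (440/920)²·0.548·0.452/41 = 0.00138186
  stratum 3: (90/920)²·0.176·0.824/16 = 8.6742e-05
V̂(p̂_st) = 0.00236931; SE = √V̂ = 0.0486756

p̂_st ≈ 0.5947, SE ≈ 0.0487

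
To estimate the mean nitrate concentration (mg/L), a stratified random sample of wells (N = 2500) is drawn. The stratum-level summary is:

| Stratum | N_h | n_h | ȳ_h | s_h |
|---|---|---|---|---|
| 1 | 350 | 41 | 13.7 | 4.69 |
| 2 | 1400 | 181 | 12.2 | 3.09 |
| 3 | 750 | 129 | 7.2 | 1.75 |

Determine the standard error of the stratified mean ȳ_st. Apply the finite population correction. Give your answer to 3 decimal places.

V̂(ȳ_st) = Σ W_h² (1 − n_h/N_h) s_h²/n_h, with W_h = N_h/N and N = 2500:
  stratum 1: (350/2500)²·(1 − 41/350)·4.69²/41 = 0.00928343
  stratum 2: (1400/2500)²·(1 − 181/1400)·3.09²/181 = 0.0144042
  stratum 3: (750/2500)²·(1 − 129/750)·1.75²/129 = 0.00176913
V̂(ȳ_st) = 0.0254568
SE(ȳ_st) = √0.0254568 = 0.159552

SE(ȳ_st) ≈ 0.160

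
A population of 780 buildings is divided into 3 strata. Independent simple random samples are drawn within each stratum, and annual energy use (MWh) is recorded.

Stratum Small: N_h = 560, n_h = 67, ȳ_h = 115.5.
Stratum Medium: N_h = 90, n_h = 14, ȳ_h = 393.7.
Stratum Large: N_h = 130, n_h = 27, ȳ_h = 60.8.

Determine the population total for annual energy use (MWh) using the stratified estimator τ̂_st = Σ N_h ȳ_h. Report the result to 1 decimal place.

τ̂_st ≈ 108017.0

τ̂_st = Σ N_h ȳ_h = 560·115.5 + 90·393.7 + 130·60.8 = 108017.0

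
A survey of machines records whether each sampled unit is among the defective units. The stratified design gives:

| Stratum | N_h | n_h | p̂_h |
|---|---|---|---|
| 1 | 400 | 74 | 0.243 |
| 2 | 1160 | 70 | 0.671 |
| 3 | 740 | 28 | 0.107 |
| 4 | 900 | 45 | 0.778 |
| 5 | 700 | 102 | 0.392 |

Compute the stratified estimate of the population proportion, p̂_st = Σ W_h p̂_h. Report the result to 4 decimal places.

p̂_st ≈ 0.4947

N = 3900; stratum weights W_h = N_h/N.
p̂_st = Σ W_h p̂_h = (400·0.243 + 1160·0.671 + 740·0.107 + 900·0.778 + 700·0.392)/3900 = 0.49470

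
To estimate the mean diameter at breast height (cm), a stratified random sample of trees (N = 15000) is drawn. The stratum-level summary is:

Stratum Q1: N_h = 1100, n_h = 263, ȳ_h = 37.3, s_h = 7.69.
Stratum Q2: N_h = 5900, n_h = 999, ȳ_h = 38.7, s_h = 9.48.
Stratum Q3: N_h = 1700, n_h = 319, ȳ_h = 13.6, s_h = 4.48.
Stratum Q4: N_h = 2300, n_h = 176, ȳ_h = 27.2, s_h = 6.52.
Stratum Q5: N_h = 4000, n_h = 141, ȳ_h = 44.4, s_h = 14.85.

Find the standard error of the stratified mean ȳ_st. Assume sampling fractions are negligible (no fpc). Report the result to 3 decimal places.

SE(ȳ_st) ≈ 0.364

V̂(ȳ_st) = Σ W_h² s_h²/n_h, with W_h = N_h/N and N = 15000:
  stratum Q1: (1100/15000)²·7.69²/263 = 0.0012092
  stratum Q2: (5900/15000)²·9.48²/999 = 0.0139179
  stratum Q3: (1700/15000)²·4.48²/319 = 0.000808129
  stratum Q4: (2300/15000)²·6.52²/176 = 0.00567879
  stratum Q5: (4000/15000)²·14.85²/141 = 0.111217
V̂(ȳ_st) = 0.132831
SE(ȳ_st) = √0.132831 = 0.36446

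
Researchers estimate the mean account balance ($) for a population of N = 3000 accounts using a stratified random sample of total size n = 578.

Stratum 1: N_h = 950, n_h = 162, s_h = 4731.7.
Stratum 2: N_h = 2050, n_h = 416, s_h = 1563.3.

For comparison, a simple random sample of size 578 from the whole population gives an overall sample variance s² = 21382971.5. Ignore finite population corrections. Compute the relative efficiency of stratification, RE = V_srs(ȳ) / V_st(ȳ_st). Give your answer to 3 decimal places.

RE ≈ 2.228

V̂(ȳ_st) = Σ W_h² s_h²/n_h, with W_h = N_h/N and N = 3000:
  stratum 1: (950/3000)²·4731.7²/162 = 13858.8
  stratum 2: (2050/3000)²·1563.3²/416 = 2743.19
V_st = 16601.9
V_srs = s²/n = 21382971.5/578 = 36994.8
Relative efficiency = V_srs / V_st = 36994.8/16601.9 = 2.2283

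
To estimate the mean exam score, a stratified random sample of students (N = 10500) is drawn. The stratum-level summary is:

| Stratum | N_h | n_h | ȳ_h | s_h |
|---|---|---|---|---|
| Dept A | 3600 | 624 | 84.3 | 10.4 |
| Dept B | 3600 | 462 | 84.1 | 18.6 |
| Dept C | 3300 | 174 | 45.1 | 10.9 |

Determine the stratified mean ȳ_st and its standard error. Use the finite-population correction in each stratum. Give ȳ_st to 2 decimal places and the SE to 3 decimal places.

ȳ_st = Σ W_h ȳ_h = (3600·84.3 + 3600·84.1 + 3300·45.1)/10500 = 71.91143
V̂(ȳ_st) = Σ W_h² (1 − n_h/N_h) s_h²/n_h, with W_h = N_h/N and N = 10500:
  stratum Dept A: (3600/10500)²·(1 − 624/3600)·10.4²/624 = 0.0168438
  stratum Dept B: (3600/10500)²·(1 − 462/3600)·18.6²/462 = 0.0767292
  stratum Dept C: (3300/10500)²·(1 − 174/3300)·10.9²/174 = 0.0638893
V̂(ȳ_st) = 0.157462
SE(ȳ_st) = √0.157462 = 0.396815

ȳ_st ≈ 71.91, SE ≈ 0.397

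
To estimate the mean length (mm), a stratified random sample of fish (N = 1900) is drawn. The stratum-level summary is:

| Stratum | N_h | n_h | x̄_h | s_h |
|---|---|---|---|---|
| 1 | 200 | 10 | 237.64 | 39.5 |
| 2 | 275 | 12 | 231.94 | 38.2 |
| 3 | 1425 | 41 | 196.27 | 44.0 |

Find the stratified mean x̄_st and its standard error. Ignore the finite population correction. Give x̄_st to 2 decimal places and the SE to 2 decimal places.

x̄_st = Σ W_h x̄_h = (200·237.64 + 275·231.94 + 1425·196.27)/1900 = 205.78750
V̂(x̄_st) = Σ W_h² s_h²/n_h, with W_h = N_h/N and N = 1900:
  stratum 1: (200/1900)²·39.5²/10 = 1.72881
  stratum 2: (275/1900)²·38.2²/12 = 2.54744
  stratum 3: (1425/1900)²·44.0²/41 = 26.561
V̂(x̄_st) = 30.8372
SE(x̄_st) = √30.8372 = 5.55313

x̄_st ≈ 205.79, SE ≈ 5.55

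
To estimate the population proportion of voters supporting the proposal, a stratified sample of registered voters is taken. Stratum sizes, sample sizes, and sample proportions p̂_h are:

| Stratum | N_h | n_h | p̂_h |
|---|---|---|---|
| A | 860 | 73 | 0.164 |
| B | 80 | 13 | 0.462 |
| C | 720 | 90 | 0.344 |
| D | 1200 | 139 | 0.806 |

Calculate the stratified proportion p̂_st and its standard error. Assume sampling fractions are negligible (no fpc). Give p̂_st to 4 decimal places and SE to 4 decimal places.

p̂_st ≈ 0.4870, SE ≈ 0.0234

N = 2860; stratum weights W_h = N_h/N.
p̂_st = Σ W_h p̂_h = (860·0.164 + 80·0.462 + 720·0.344 + 1200·0.806)/2860 = 0.48702
V̂(p̂_st) = Σ W_h² p̂_h(1−p̂_h)/(n_h−1):
  stratum A: (860/2860)²·0.164·0.836/72 = 0.00017218
  stratum B: (80/2860)²·0.462·0.538/12 = 1.62066e-05
  stratum C: (720/2860)²·0.344·0.656/89 = 0.000160696
  stratum D: (1200/2860)²·0.806·0.194/138 = 0.000199475
V̂(p̂_st) = 0.000548557; SE = √V̂ = 0.0234213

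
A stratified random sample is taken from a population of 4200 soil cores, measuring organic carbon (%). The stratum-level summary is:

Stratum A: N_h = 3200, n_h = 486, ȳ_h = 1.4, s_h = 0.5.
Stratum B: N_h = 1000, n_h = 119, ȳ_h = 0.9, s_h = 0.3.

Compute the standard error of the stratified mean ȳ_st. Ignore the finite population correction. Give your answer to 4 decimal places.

V̂(ȳ_st) = Σ W_h² s_h²/n_h, with W_h = N_h/N and N = 4200:
  stratum A: (3200/4200)²·0.5²/486 = 0.000298611
  stratum B: (1000/4200)²·0.3²/119 = 4.28743e-05
V̂(ȳ_st) = 0.000341485
SE(ȳ_st) = √0.000341485 = 0.0184793

SE(ȳ_st) ≈ 0.0185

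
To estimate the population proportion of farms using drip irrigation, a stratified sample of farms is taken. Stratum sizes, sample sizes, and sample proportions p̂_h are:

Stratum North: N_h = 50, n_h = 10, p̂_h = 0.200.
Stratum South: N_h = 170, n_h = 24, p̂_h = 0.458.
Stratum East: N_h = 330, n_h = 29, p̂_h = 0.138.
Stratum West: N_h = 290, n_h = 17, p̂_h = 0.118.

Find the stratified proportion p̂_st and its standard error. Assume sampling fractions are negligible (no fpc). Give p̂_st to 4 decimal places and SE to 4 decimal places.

N = 840; stratum weights W_h = N_h/N.
p̂_st = Σ W_h p̂_h = (50·0.200 + 170·0.458 + 330·0.138 + 290·0.118)/840 = 0.19955
V̂(p̂_st) = Σ W_h² p̂_h(1−p̂_h)/(n_h−1):
  stratum North: (50/840)²·0.200·0.800/9 = 6.29882e-05
  stratum South: (170/840)²·0.458·0.542/23 = 0.000442055
  stratum East: (330/840)²·0.138·0.862/28 = 0.000655689
  stratum West: (290/840)²·0.118·0.882/16 = 0.000775297
V̂(p̂_st) = 0.00193603; SE = √V̂ = 0.0440003

p̂_st ≈ 0.1995, SE ≈ 0.0440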